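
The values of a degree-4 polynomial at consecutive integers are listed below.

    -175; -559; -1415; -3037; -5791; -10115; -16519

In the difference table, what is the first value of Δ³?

-294

First differences: -384, -856, -1622, -2754, -4324, -6404
Second differences: -472, -766, -1132, -1570, -2080
Third differences: -294, -366, -438, -510
Fourth differences: -72, -72, -72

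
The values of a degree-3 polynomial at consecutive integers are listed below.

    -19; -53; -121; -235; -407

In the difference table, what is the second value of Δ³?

Δ: -34, -68, -114, -172
Δ²: -34, -46, -58
Δ³: -12, -12

-12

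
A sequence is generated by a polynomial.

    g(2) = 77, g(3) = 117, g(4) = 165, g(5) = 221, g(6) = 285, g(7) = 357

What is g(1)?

Δ: 40, 48, 56, 64, 72
Δ²: 8, 8, 8, 8
The second differences are constant at 8.
Work back: 40 − 8 = 32;  77 − 32 = 45

45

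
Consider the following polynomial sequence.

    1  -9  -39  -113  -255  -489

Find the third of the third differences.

D1: -10, -30, -74, -142, -234
D2: -20, -44, -68, -92
D3: -24, -24, -24

-24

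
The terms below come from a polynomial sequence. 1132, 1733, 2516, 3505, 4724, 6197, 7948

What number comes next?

Δ: 601, 783, 989, 1219, 1473, 1751
Δ²: 182, 206, 230, 254, 278
Δ³: 24, 24, 24, 24
The third differences are constant (24).
278 + 24 = 302;  1751 + 302 = 2053;  7948 + 2053 = 10001

10001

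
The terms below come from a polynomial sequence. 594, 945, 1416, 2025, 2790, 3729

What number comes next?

4860

351, 471, 609, 765, 939
120, 138, 156, 174
18, 18, 18
Constant third difference = 18, so extend:
174 + 18 = 192;  939 + 192 = 1131;  3729 + 1131 = 4860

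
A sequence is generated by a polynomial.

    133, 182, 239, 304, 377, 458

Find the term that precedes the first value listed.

92

First differences: 49, 57, 65, 73, 81
Second differences: 8, 8, 8, 8
The second differences are constant at 8.
Work back: 49 − 8 = 41;  133 − 41 = 92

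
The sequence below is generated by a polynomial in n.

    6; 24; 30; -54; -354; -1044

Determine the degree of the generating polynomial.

D1: 18, 6, -84, -300, -690
D2: -12, -90, -216, -390
D3: -78, -126, -174
D4: -48, -48
The fourth differences are constant, so the polynomial has degree 4.

4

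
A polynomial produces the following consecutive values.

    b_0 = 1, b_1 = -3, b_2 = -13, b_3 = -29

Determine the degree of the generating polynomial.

2

First differences: -4, -10, -16
Second differences: -6, -6
The second differences are constant, so the polynomial has degree 2.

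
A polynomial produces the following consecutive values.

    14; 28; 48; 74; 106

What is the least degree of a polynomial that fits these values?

2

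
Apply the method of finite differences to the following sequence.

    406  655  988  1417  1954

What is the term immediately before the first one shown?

249, 333, 429, 537
84, 96, 108
12, 12
The third differences are constant at 12.
Work back: 84 − 12 = 72;  249 − 72 = 177;  406 − 177 = 229

229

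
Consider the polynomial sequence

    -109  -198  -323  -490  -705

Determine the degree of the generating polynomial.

3

Δ: -89, -125, -167, -215
Δ²: -36, -42, -48
Δ³: -6, -6
The third differences are constant, so the polynomial has degree 3.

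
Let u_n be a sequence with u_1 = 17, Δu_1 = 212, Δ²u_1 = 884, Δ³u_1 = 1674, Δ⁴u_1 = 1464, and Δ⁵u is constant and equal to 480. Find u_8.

Build the table forward from the leading diagonal:
D5: 480  480  480  480  480  480  480  480
D4: 1464  1944  2424  2904  3384  3864  4344  4824
D3: 1674  3138  5082  7506  10410  13794  17658  22002
D2: 884  2558  5696  10778  18284  28694  42488  60146
D1: 212  1096  3654  9350  20128  38412  67106  109594
u: 17  229  1325  4979  14329  34457  72869  139975

139975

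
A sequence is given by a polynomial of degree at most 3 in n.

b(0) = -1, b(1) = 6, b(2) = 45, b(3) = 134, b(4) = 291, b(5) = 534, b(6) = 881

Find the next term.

7, 39, 89, 157, 243, 347
32, 50, 68, 86, 104
18, 18, 18, 18
Third differences constant at 18.
104 + 18 = 122;  347 + 122 = 469;  881 + 469 = 1350

1350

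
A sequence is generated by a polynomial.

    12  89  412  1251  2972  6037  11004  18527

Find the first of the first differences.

77

First differences: 77, 323, 839, 1721, 3065, 4967, 7523
Second differences: 246, 516, 882, 1344, 1902, 2556
Third differences: 270, 366, 462, 558, 654
Fourth differences: 96, 96, 96, 96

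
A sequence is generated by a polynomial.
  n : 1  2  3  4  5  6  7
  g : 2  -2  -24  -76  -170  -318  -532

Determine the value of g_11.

D1: -4  -22  -52  -94  -148  -214
D2: -18  -30  -42  -54  -66
D3: -12  -12  -12  -12
Constant third difference = -12, so extend:
-66 − 12 = -78;  -214 − 78 = -292;  -532 − 292 = -824
-78 − 12 = -90;  -292 − 90 = -382;  -824 − 382 = -1206
-90 − 12 = -102;  -382 − 102 = -484;  -1206 − 484 = -1690
-102 − 12 = -114;  -484 − 114 = -598;  -1690 − 598 = -2288

-2288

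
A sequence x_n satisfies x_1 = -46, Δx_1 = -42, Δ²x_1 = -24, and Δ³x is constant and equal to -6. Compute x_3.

-154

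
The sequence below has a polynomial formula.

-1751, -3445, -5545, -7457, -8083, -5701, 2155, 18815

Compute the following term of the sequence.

48593

First differences: -1694, -2100, -1912, -626, 2382, 7856, 16660
Second differences: -406, 188, 1286, 3008, 5474, 8804
Third differences: 594, 1098, 1722, 2466, 3330
Fourth differences: 504, 624, 744, 864
Fifth differences: 120, 120, 120
Constant fifth difference = 120, so extend:
864 + 120 = 984;  3330 + 984 = 4314;  8804 + 4314 = 13118;  16660 + 13118 = 29778;  18815 + 29778 = 48593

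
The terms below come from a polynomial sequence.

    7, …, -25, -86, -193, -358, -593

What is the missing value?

Using the last 5 terms:
-61, -107, -165, -235
-46, -58, -70
-12, -12
Constant third difference = -12.
Extend backward: -46 + 12 = -34;  -61 + 34 = -27;  -25 + 27 = 2

2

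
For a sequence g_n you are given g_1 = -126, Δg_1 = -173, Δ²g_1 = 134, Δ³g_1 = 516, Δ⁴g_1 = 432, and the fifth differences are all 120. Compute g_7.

18366

Build the table forward from the leading diagonal:
D5: 120, 120, 120, 120, 120, 120, 120
D4: 432, 552, 672, 792, 912, 1032, 1152
D3: 516, 948, 1500, 2172, 2964, 3876, 4908
D2: 134, 650, 1598, 3098, 5270, 8234, 12110
D1: -173, -39, 611, 2209, 5307, 10577, 18811
g: -126, -299, -338, 273, 2482, 7789, 18366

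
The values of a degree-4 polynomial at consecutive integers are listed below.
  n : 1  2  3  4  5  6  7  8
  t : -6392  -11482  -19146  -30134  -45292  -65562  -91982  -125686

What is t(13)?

-449876

D1: -5090 , -7664 , -10988 , -15158 , -20270 , -26420 , -33704
D2: -2574 , -3324 , -4170 , -5112 , -6150 , -7284
D3: -750 , -846 , -942 , -1038 , -1134
D4: -96 , -96 , -96 , -96
Fourth differences constant at -96.
-1134 − 96 = -1230;  -7284 − 1230 = -8514;  -33704 − 8514 = -42218;  -125686 − 42218 = -167904
-1230 − 96 = -1326;  -8514 − 1326 = -9840;  -42218 − 9840 = -52058;  -167904 − 52058 = -219962
-1326 − 96 = -1422;  -9840 − 1422 = -11262;  -52058 − 11262 = -63320;  -219962 − 63320 = -283282
-1422 − 96 = -1518;  -11262 − 1518 = -12780;  -63320 − 12780 = -76100;  -283282 − 76100 = -359382
-1518 − 96 = -1614;  -12780 − 1614 = -14394;  -76100 − 14394 = -90494;  -359382 − 90494 = -449876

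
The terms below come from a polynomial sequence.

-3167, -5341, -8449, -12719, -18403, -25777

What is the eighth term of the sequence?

-46819

First differences: -2174  -3108  -4270  -5684  -7374
Second differences: -934  -1162  -1414  -1690
Third differences: -228  -252  -276
Fourth differences: -24  -24
The fourth differences are constant (-24).
-276 − 24 = -300;  -1690 − 300 = -1990;  -7374 − 1990 = -9364;  -25777 − 9364 = -35141
-300 − 24 = -324;  -1990 − 324 = -2314;  -9364 − 2314 = -11678;  -35141 − 11678 = -46819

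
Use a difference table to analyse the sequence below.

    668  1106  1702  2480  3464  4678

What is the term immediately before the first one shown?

First differences: 438  596  778  984  1214
Second differences: 158  182  206  230
Third differences: 24  24  24
The third differences are constant at 24.
Work back: 158 − 24 = 134;  438 − 134 = 304;  668 − 304 = 364

364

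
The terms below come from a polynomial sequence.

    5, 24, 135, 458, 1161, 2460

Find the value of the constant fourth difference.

First differences: 19, 111, 323, 703, 1299
Second differences: 92, 212, 380, 596
Third differences: 120, 168, 216
Fourth differences: 48, 48

48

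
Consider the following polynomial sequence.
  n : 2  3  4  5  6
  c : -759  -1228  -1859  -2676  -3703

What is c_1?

-428

-469  -631  -817  -1027
-162  -186  -210
-24  -24
The third differences are constant at -24.
Work back: -162 + 24 = -138;  -469 + 138 = -331;  -759 + 331 = -428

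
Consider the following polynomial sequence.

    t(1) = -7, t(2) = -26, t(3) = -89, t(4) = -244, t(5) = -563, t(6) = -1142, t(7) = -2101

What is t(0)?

Δ: -19, -63, -155, -319, -579, -959
Δ²: -44, -92, -164, -260, -380
Δ³: -48, -72, -96, -120
Δ⁴: -24, -24, -24
The fourth differences are constant at -24.
Work back: -48 + 24 = -24;  -44 + 24 = -20;  -19 + 20 = 1;  -7 − 1 = -8

-8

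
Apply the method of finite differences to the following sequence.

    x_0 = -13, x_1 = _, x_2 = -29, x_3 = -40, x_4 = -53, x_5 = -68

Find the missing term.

-20

Using the last 4 terms:
-11, -13, -15
-2, -2
Constant second difference = -2.
Extend backward: -11 + 2 = -9;  -29 + 9 = -20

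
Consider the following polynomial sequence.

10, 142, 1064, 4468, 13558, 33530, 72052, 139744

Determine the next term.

132 , 922 , 3404 , 9090 , 19972 , 38522 , 67692
790 , 2482 , 5686 , 10882 , 18550 , 29170
1692 , 3204 , 5196 , 7668 , 10620
1512 , 1992 , 2472 , 2952
480 , 480 , 480
Fifth differences constant at 480.
2952 + 480 = 3432;  10620 + 3432 = 14052;  29170 + 14052 = 43222;  67692 + 43222 = 110914;  139744 + 110914 = 250658

250658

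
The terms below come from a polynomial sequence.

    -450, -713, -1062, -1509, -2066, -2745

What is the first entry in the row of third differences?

-12

D1: -263, -349, -447, -557, -679
D2: -86, -98, -110, -122
D3: -12, -12, -12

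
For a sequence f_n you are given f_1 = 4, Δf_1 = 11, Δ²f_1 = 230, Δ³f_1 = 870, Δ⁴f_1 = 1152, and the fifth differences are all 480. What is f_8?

85761

Build the table forward from the leading diagonal:
D5: 480, 480, 480, 480, 480, 480, 480, 480
D4: 1152, 1632, 2112, 2592, 3072, 3552, 4032, 4512
D3: 870, 2022, 3654, 5766, 8358, 11430, 14982, 19014
D2: 230, 1100, 3122, 6776, 12542, 20900, 32330, 47312
D1: 11, 241, 1341, 4463, 11239, 23781, 44681, 77011
f: 4, 15, 256, 1597, 6060, 17299, 41080, 85761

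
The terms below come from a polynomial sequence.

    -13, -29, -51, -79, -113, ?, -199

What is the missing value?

Using the first 5 terms:
D1: -16  -22  -28  -34
D2: -6  -6  -6
Constant second difference = -6.
Extend forward: -34 − 6 = -40;  -113 − 40 = -153

-153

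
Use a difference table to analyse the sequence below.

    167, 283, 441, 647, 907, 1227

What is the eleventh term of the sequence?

First differences: 116, 158, 206, 260, 320
Second differences: 42, 48, 54, 60
Third differences: 6, 6, 6
Constant third difference = 6, so extend:
60 + 6 = 66;  320 + 66 = 386;  1227 + 386 = 1613
66 + 6 = 72;  386 + 72 = 458;  1613 + 458 = 2071
72 + 6 = 78;  458 + 78 = 536;  2071 + 536 = 2607
78 + 6 = 84;  536 + 84 = 620;  2607 + 620 = 3227
84 + 6 = 90;  620 + 90 = 710;  3227 + 710 = 3937

3937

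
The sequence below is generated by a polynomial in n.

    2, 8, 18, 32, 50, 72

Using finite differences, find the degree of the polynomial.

First differences: 6, 10, 14, 18, 22
Second differences: 4, 4, 4, 4
The second differences are constant, so the polynomial has degree 2.

2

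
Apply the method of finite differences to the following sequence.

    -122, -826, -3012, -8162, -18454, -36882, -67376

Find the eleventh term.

-428092

First differences: -704  -2186  -5150  -10292  -18428  -30494
Second differences: -1482  -2964  -5142  -8136  -12066
Third differences: -1482  -2178  -2994  -3930
Fourth differences: -696  -816  -936
Fifth differences: -120  -120
The fifth differences are constant (-120).
-936 − 120 = -1056;  -3930 − 1056 = -4986;  -12066 − 4986 = -17052;  -30494 − 17052 = -47546;  -67376 − 47546 = -114922
-1056 − 120 = -1176;  -4986 − 1176 = -6162;  -17052 − 6162 = -23214;  -47546 − 23214 = -70760;  -114922 − 70760 = -185682
-1176 − 120 = -1296;  -6162 − 1296 = -7458;  -23214 − 7458 = -30672;  -70760 − 30672 = -101432;  -185682 − 101432 = -287114
-1296 − 120 = -1416;  -7458 − 1416 = -8874;  -30672 − 8874 = -39546;  -101432 − 39546 = -140978;  -287114 − 140978 = -428092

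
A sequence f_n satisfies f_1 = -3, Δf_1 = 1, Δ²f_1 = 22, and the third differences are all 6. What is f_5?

157

Build the table forward from the leading diagonal:
Third differences: 6, 6, 6, 6, 6
Second differences: 22, 28, 34, 40, 46
First differences: 1, 23, 51, 85, 125
f: -3, -2, 21, 72, 157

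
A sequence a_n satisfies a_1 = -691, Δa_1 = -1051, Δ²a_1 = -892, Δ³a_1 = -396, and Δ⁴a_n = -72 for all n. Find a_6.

-19186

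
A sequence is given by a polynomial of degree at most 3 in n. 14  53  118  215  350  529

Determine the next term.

758

Δ: 39 , 65 , 97 , 135 , 179
Δ²: 26 , 32 , 38 , 44
Δ³: 6 , 6 , 6
Constant third difference = 6, so extend:
44 + 6 = 50;  179 + 50 = 229;  529 + 229 = 758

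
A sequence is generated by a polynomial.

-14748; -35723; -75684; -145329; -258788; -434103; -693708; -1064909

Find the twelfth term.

First differences: -20975 , -39961 , -69645 , -113459 , -175315 , -259605 , -371201
Second differences: -18986 , -29684 , -43814 , -61856 , -84290 , -111596
Third differences: -10698 , -14130 , -18042 , -22434 , -27306
Fourth differences: -3432 , -3912 , -4392 , -4872
Fifth differences: -480 , -480 , -480
The fifth differences are constant (-480).
-4872 − 480 = -5352;  -27306 − 5352 = -32658;  -111596 − 32658 = -144254;  -371201 − 144254 = -515455;  -1064909 − 515455 = -1580364
-5352 − 480 = -5832;  -32658 − 5832 = -38490;  -144254 − 38490 = -182744;  -515455 − 182744 = -698199;  -1580364 − 698199 = -2278563
-5832 − 480 = -6312;  -38490 − 6312 = -44802;  -182744 − 44802 = -227546;  -698199 − 227546 = -925745;  -2278563 − 925745 = -3204308
-6312 − 480 = -6792;  -44802 − 6792 = -51594;  -227546 − 51594 = -279140;  -925745 − 279140 = -1204885;  -3204308 − 1204885 = -4409193

-4409193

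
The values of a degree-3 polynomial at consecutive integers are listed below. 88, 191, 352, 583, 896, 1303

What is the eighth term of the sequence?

2447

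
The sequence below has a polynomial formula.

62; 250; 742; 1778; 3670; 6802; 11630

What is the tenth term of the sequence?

41930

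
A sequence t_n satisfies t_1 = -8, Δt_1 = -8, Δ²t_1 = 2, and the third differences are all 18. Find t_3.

-22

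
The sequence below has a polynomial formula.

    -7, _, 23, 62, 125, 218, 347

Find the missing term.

2

Using the last 5 terms:
39, 63, 93, 129
24, 30, 36
6, 6
Constant third difference = 6.
Extend backward: 24 − 6 = 18;  39 − 18 = 21;  23 − 21 = 2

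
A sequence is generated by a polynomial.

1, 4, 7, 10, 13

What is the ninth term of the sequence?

25

3 , 3 , 3 , 3
The first differences are constant (3).
13 + 3 = 16
16 + 3 = 19
19 + 3 = 22
22 + 3 = 25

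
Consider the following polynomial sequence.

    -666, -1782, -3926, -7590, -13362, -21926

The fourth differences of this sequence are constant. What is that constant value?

-96

D1: -1116, -2144, -3664, -5772, -8564
D2: -1028, -1520, -2108, -2792
D3: -492, -588, -684
D4: -96, -96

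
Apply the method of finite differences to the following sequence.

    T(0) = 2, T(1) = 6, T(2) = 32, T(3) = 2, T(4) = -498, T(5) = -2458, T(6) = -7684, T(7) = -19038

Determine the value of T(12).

-372058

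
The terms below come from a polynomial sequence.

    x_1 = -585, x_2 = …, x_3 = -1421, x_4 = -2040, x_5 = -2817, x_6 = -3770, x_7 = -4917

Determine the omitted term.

Using the last 5 terms:
-619  -777  -953  -1147
-158  -176  -194
-18  -18
Constant third difference = -18.
Extend backward: -158 + 18 = -140;  -619 + 140 = -479;  -1421 + 479 = -942

-942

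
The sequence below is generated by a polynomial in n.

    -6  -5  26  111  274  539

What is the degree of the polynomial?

3

Δ: 1, 31, 85, 163, 265
Δ²: 30, 54, 78, 102
Δ³: 24, 24, 24
The third differences are constant, so the polynomial has degree 3.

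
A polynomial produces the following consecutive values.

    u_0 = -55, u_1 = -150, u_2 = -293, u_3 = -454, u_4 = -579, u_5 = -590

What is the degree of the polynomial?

D1: -95, -143, -161, -125, -11
D2: -48, -18, 36, 114
D3: 30, 54, 78
D4: 24, 24
The fourth differences are constant, so the polynomial has degree 4.

4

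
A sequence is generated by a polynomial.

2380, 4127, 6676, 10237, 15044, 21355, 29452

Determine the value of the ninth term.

52252

1747, 2549, 3561, 4807, 6311, 8097
802, 1012, 1246, 1504, 1786
210, 234, 258, 282
24, 24, 24
The fourth differences are constant (24).
282 + 24 = 306;  1786 + 306 = 2092;  8097 + 2092 = 10189;  29452 + 10189 = 39641
306 + 24 = 330;  2092 + 330 = 2422;  10189 + 2422 = 12611;  39641 + 12611 = 52252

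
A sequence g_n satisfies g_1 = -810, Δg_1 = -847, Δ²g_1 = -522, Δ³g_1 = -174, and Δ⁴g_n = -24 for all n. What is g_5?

Build the table forward from the leading diagonal:
Δ⁴: -24, -24, -24, -24, -24
Δ³: -174, -198, -222, -246, -270
Δ²: -522, -696, -894, -1116, -1362
Δ: -847, -1369, -2065, -2959, -4075
g: -810, -1657, -3026, -5091, -8050

-8050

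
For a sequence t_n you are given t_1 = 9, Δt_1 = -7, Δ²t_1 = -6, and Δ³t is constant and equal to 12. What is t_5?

-7

Build the table forward from the leading diagonal:
Δ³: 12  12  12  12  12
Δ²: -6  6  18  30  42
Δ: -7  -13  -7  11  41
t: 9  2  -11  -18  -7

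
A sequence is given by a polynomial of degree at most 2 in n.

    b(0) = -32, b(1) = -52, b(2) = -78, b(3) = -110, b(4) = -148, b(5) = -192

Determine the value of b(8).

-360

First differences: -20, -26, -32, -38, -44
Second differences: -6, -6, -6, -6
Constant second difference = -6, so extend:
-44 − 6 = -50;  -192 − 50 = -242
-50 − 6 = -56;  -242 − 56 = -298
-56 − 6 = -62;  -298 − 62 = -360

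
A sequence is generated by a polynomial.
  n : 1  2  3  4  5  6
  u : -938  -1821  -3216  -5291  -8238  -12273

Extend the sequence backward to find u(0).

-883  -1395  -2075  -2947  -4035
-512  -680  -872  -1088
-168  -192  -216
-24  -24
The fourth differences are constant at -24.
Work back: -168 + 24 = -144;  -512 + 144 = -368;  -883 + 368 = -515;  -938 + 515 = -423

-423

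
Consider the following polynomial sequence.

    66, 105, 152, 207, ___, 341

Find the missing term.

270

Using the first 4 terms:
Δ: 39  47  55
Δ²: 8  8
Constant second difference = 8.
Extend forward: 55 + 8 = 63;  207 + 63 = 270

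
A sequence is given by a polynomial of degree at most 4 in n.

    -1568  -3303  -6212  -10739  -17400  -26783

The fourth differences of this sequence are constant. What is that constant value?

-72

Δ: -1735, -2909, -4527, -6661, -9383
Δ²: -1174, -1618, -2134, -2722
Δ³: -444, -516, -588
Δ⁴: -72, -72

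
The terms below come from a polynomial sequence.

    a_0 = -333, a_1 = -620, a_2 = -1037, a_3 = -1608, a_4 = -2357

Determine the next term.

-3308

Δ: -287, -417, -571, -749
Δ²: -130, -154, -178
Δ³: -24, -24
The third differences are constant (-24).
-178 − 24 = -202;  -749 − 202 = -951;  -2357 − 951 = -3308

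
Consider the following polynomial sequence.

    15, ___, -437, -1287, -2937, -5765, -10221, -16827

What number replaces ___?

-81

Using the last 6 terms:
First differences: -850, -1650, -2828, -4456, -6606
Second differences: -800, -1178, -1628, -2150
Third differences: -378, -450, -522
Fourth differences: -72, -72
Constant fourth difference = -72.
Extend backward: -378 + 72 = -306;  -800 + 306 = -494;  -850 + 494 = -356;  -437 + 356 = -81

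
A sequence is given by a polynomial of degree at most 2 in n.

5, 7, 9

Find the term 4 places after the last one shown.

17

Δ: 2, 2
The first differences are constant (2).
9 + 2 = 11
11 + 2 = 13
13 + 2 = 15
15 + 2 = 17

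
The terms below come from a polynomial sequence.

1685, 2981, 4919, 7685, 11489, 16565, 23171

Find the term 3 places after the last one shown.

55109

D1: 1296, 1938, 2766, 3804, 5076, 6606
D2: 642, 828, 1038, 1272, 1530
D3: 186, 210, 234, 258
D4: 24, 24, 24
The fourth differences are constant (24).
258 + 24 = 282;  1530 + 282 = 1812;  6606 + 1812 = 8418;  23171 + 8418 = 31589
282 + 24 = 306;  1812 + 306 = 2118;  8418 + 2118 = 10536;  31589 + 10536 = 42125
306 + 24 = 330;  2118 + 330 = 2448;  10536 + 2448 = 12984;  42125 + 12984 = 55109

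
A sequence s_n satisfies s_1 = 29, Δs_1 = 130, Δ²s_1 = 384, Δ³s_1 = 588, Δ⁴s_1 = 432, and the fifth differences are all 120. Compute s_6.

12679

Build the table forward from the leading diagonal:
D5: 120  120  120  120  120  120
D4: 432  552  672  792  912  1032
D3: 588  1020  1572  2244  3036  3948
D2: 384  972  1992  3564  5808  8844
D1: 130  514  1486  3478  7042  12850
s: 29  159  673  2159  5637  12679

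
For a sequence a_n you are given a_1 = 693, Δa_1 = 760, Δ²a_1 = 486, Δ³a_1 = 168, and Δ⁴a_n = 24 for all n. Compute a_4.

4599

Build the table forward from the leading diagonal:
Δ⁴: 24, 24, 24, 24
Δ³: 168, 192, 216, 240
Δ²: 486, 654, 846, 1062
Δ: 760, 1246, 1900, 2746
a: 693, 1453, 2699, 4599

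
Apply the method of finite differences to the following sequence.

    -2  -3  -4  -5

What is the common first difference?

-1

Δ: -1, -1, -1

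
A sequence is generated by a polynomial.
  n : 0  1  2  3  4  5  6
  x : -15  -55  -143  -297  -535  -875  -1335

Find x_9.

-3615

Δ: -40, -88, -154, -238, -340, -460
Δ²: -48, -66, -84, -102, -120
Δ³: -18, -18, -18, -18
Constant third difference = -18, so extend:
-120 − 18 = -138;  -460 − 138 = -598;  -1335 − 598 = -1933
-138 − 18 = -156;  -598 − 156 = -754;  -1933 − 754 = -2687
-156 − 18 = -174;  -754 − 174 = -928;  -2687 − 928 = -3615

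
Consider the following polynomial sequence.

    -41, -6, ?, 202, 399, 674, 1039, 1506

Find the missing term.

Using the last 5 terms:
D1: 197  275  365  467
D2: 78  90  102
D3: 12  12
Constant third difference = 12.
Extend backward: 78 − 12 = 66;  197 − 66 = 131;  202 − 131 = 71

71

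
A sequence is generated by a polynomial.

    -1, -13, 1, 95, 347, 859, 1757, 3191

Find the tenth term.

8387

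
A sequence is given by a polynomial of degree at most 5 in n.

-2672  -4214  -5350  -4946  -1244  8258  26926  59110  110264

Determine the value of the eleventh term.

D1: -1542  -1136  404  3702  9502  18668  32184  51154
D2: 406  1540  3298  5800  9166  13516  18970
D3: 1134  1758  2502  3366  4350  5454
D4: 624  744  864  984  1104
D5: 120  120  120  120
Constant fifth difference = 120, so extend:
1104 + 120 = 1224;  5454 + 1224 = 6678;  18970 + 6678 = 25648;  51154 + 25648 = 76802;  110264 + 76802 = 187066
1224 + 120 = 1344;  6678 + 1344 = 8022;  25648 + 8022 = 33670;  76802 + 33670 = 110472;  187066 + 110472 = 297538

297538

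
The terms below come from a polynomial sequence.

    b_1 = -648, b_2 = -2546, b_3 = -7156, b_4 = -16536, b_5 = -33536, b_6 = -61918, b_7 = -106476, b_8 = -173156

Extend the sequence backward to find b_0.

-76

D1: -1898  -4610  -9380  -17000  -28382  -44558  -66680
D2: -2712  -4770  -7620  -11382  -16176  -22122
D3: -2058  -2850  -3762  -4794  -5946
D4: -792  -912  -1032  -1152
D5: -120  -120  -120
The fifth differences are constant at -120.
Work back: -792 + 120 = -672;  -2058 + 672 = -1386;  -2712 + 1386 = -1326;  -1898 + 1326 = -572;  -648 + 572 = -76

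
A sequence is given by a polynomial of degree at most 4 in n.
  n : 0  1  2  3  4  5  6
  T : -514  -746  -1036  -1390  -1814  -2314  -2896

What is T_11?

-7246

First differences: -232  -290  -354  -424  -500  -582
Second differences: -58  -64  -70  -76  -82
Third differences: -6  -6  -6  -6
Third differences constant at -6.
-82 − 6 = -88;  -582 − 88 = -670;  -2896 − 670 = -3566
-88 − 6 = -94;  -670 − 94 = -764;  -3566 − 764 = -4330
-94 − 6 = -100;  -764 − 100 = -864;  -4330 − 864 = -5194
-100 − 6 = -106;  -864 − 106 = -970;  -5194 − 970 = -6164
-106 − 6 = -112;  -970 − 112 = -1082;  -6164 − 1082 = -7246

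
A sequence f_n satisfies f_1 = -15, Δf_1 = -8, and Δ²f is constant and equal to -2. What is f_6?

Build the table forward from the leading diagonal:
Second differences: -2  -2  -2  -2  -2  -2
First differences: -8  -10  -12  -14  -16  -18
f: -15  -23  -33  -45  -59  -75

-75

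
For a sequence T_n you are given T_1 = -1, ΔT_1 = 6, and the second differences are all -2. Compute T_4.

Build the table forward from the leading diagonal:
Δ²: -2  -2  -2  -2
Δ: 6  4  2  0
T: -1  5  9  11

11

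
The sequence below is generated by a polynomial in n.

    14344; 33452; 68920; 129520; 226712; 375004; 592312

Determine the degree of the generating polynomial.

D1: 19108, 35468, 60600, 97192, 148292, 217308
D2: 16360, 25132, 36592, 51100, 69016
D3: 8772, 11460, 14508, 17916
D4: 2688, 3048, 3408
D5: 360, 360
The fifth differences are constant, so the polynomial has degree 5.

5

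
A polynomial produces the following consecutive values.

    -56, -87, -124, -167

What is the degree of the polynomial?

2

-31, -37, -43
-6, -6
The second differences are constant, so the polynomial has degree 2.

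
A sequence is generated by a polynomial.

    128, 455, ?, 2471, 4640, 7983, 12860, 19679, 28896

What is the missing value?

1164

Using the last 6 terms:
First differences: 2169, 3343, 4877, 6819, 9217
Second differences: 1174, 1534, 1942, 2398
Third differences: 360, 408, 456
Fourth differences: 48, 48
Constant fourth difference = 48.
Extend backward: 360 − 48 = 312;  1174 − 312 = 862;  2169 − 862 = 1307;  2471 − 1307 = 1164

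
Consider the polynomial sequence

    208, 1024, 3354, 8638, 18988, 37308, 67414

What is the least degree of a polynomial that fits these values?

5

D1: 816, 2330, 5284, 10350, 18320, 30106
D2: 1514, 2954, 5066, 7970, 11786
D3: 1440, 2112, 2904, 3816
D4: 672, 792, 912
D5: 120, 120
The fifth differences are constant, so the polynomial has degree 5.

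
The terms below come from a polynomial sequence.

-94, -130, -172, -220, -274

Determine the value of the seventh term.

-400

Δ: -36  -42  -48  -54
Δ²: -6  -6  -6
Second differences constant at -6.
-54 − 6 = -60;  -274 − 60 = -334
-60 − 6 = -66;  -334 − 66 = -400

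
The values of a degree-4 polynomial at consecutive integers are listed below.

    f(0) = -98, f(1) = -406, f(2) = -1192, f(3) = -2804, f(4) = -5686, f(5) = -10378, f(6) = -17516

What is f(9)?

-61406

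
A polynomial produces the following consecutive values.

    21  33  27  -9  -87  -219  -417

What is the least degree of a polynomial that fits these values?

D1: 12, -6, -36, -78, -132, -198
D2: -18, -30, -42, -54, -66
D3: -12, -12, -12, -12
The third differences are constant, so the polynomial has degree 3.

3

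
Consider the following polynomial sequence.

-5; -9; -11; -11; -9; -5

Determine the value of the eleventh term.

45

-4, -2, 0, 2, 4
2, 2, 2, 2
Constant second difference = 2, so extend:
4 + 2 = 6;  -5 + 6 = 1
6 + 2 = 8;  1 + 8 = 9
8 + 2 = 10;  9 + 10 = 19
10 + 2 = 12;  19 + 12 = 31
12 + 2 = 14;  31 + 14 = 45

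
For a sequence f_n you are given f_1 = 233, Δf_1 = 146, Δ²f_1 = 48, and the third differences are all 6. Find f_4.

Build the table forward from the leading diagonal:
Third differences: 6, 6, 6, 6
Second differences: 48, 54, 60, 66
First differences: 146, 194, 248, 308
f: 233, 379, 573, 821

821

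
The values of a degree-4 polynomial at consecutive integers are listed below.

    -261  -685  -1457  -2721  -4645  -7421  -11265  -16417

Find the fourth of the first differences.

First differences: -424, -772, -1264, -1924, -2776, -3844, -5152
Second differences: -348, -492, -660, -852, -1068, -1308
Third differences: -144, -168, -192, -216, -240
Fourth differences: -24, -24, -24, -24

-1924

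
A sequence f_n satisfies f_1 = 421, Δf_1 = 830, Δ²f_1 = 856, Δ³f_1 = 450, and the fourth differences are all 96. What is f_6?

18111

Build the table forward from the leading diagonal:
D4: 96  96  96  96  96  96
D3: 450  546  642  738  834  930
D2: 856  1306  1852  2494  3232  4066
D1: 830  1686  2992  4844  7338  10570
f: 421  1251  2937  5929  10773  18111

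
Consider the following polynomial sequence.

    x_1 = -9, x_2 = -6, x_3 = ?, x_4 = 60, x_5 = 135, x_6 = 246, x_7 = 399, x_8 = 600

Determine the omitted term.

Using the last 5 terms:
D1: 75, 111, 153, 201
D2: 36, 42, 48
D3: 6, 6
Constant third difference = 6.
Extend backward: 36 − 6 = 30;  75 − 30 = 45;  60 − 45 = 15

15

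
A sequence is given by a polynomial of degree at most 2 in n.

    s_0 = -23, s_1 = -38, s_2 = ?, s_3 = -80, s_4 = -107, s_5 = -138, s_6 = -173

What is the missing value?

-57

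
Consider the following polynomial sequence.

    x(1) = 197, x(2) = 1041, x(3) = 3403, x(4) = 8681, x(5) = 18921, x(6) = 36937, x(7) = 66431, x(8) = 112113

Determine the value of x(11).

411027

First differences: 844, 2362, 5278, 10240, 18016, 29494, 45682
Second differences: 1518, 2916, 4962, 7776, 11478, 16188
Third differences: 1398, 2046, 2814, 3702, 4710
Fourth differences: 648, 768, 888, 1008
Fifth differences: 120, 120, 120
The fifth differences are constant (120).
1008 + 120 = 1128;  4710 + 1128 = 5838;  16188 + 5838 = 22026;  45682 + 22026 = 67708;  112113 + 67708 = 179821
1128 + 120 = 1248;  5838 + 1248 = 7086;  22026 + 7086 = 29112;  67708 + 29112 = 96820;  179821 + 96820 = 276641
1248 + 120 = 1368;  7086 + 1368 = 8454;  29112 + 8454 = 37566;  96820 + 37566 = 134386;  276641 + 134386 = 411027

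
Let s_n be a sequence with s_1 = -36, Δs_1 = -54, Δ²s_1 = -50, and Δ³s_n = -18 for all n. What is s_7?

-1470

Build the table forward from the leading diagonal:
Third differences: -18, -18, -18, -18, -18, -18, -18
Second differences: -50, -68, -86, -104, -122, -140, -158
First differences: -54, -104, -172, -258, -362, -484, -624
s: -36, -90, -194, -366, -624, -986, -1470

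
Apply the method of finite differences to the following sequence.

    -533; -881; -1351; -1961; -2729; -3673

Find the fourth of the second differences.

D1: -348, -470, -610, -768, -944
D2: -122, -140, -158, -176
D3: -18, -18, -18

-176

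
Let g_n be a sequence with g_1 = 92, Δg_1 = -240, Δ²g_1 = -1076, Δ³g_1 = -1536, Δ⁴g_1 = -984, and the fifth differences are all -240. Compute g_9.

-200292

Build the table forward from the leading diagonal:
Fifth differences: -240  -240  -240  -240  -240  -240  -240  -240  -240
Fourth differences: -984  -1224  -1464  -1704  -1944  -2184  -2424  -2664  -2904
Third differences: -1536  -2520  -3744  -5208  -6912  -8856  -11040  -13464  -16128
Second differences: -1076  -2612  -5132  -8876  -14084  -20996  -29852  -40892  -54356
First differences: -240  -1316  -3928  -9060  -17936  -32020  -53016  -82868  -123760
g: 92  -148  -1464  -5392  -14452  -32388  -64408  -117424  -200292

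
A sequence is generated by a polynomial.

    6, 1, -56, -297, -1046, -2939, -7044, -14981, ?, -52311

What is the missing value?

-29042

Using the first 8 terms:
Δ: -5  -57  -241  -749  -1893  -4105  -7937
Δ²: -52  -184  -508  -1144  -2212  -3832
Δ³: -132  -324  -636  -1068  -1620
Δ⁴: -192  -312  -432  -552
Δ⁵: -120  -120  -120
Constant fifth difference = -120.
Extend forward: -552 − 120 = -672;  -1620 − 672 = -2292;  -3832 − 2292 = -6124;  -7937 − 6124 = -14061;  -14981 − 14061 = -29042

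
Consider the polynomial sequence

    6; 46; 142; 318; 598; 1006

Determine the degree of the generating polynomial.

D1: 40, 96, 176, 280, 408
D2: 56, 80, 104, 128
D3: 24, 24, 24
The third differences are constant, so the polynomial has degree 3.

3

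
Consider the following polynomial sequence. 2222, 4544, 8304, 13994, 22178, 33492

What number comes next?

48644

Δ: 2322  3760  5690  8184  11314
Δ²: 1438  1930  2494  3130
Δ³: 492  564  636
Δ⁴: 72  72
The fourth differences are constant (72).
636 + 72 = 708;  3130 + 708 = 3838;  11314 + 3838 = 15152;  33492 + 15152 = 48644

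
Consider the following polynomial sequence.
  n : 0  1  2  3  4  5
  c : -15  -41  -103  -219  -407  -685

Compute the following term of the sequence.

-1071

First differences: -26, -62, -116, -188, -278
Second differences: -36, -54, -72, -90
Third differences: -18, -18, -18
Third differences constant at -18.
-90 − 18 = -108;  -278 − 108 = -386;  -685 − 386 = -1071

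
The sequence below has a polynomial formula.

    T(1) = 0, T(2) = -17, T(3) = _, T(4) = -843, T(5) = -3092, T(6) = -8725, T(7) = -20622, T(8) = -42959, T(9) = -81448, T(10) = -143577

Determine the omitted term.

Using the last 7 terms:
D1: -2249  -5633  -11897  -22337  -38489  -62129
D2: -3384  -6264  -10440  -16152  -23640
D3: -2880  -4176  -5712  -7488
D4: -1296  -1536  -1776
D5: -240  -240
Constant fifth difference = -240.
Extend backward: -1296 + 240 = -1056;  -2880 + 1056 = -1824;  -3384 + 1824 = -1560;  -2249 + 1560 = -689;  -843 + 689 = -154

-154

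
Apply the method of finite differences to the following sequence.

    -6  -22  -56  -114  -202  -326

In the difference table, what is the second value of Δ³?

D1: -16, -34, -58, -88, -124
D2: -18, -24, -30, -36
D3: -6, -6, -6

-6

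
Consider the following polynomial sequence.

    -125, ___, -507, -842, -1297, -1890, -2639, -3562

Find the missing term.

-274

Using the last 6 terms:
Δ: -335  -455  -593  -749  -923
Δ²: -120  -138  -156  -174
Δ³: -18  -18  -18
Constant third difference = -18.
Extend backward: -120 + 18 = -102;  -335 + 102 = -233;  -507 + 233 = -274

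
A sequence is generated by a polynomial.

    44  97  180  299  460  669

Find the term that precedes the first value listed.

First differences: 53, 83, 119, 161, 209
Second differences: 30, 36, 42, 48
Third differences: 6, 6, 6
The third differences are constant at 6.
Work back: 30 − 6 = 24;  53 − 24 = 29;  44 − 29 = 15

15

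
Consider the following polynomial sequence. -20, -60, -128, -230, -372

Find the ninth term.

-40  -68  -102  -142
-28  -34  -40
-6  -6
The third differences are constant (-6).
-40 − 6 = -46;  -142 − 46 = -188;  -372 − 188 = -560
-46 − 6 = -52;  -188 − 52 = -240;  -560 − 240 = -800
-52 − 6 = -58;  -240 − 58 = -298;  -800 − 298 = -1098
-58 − 6 = -64;  -298 − 64 = -362;  -1098 − 362 = -1460

-1460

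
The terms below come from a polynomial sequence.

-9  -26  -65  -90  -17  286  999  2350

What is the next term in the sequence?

First differences: -17 , -39 , -25 , 73 , 303 , 713 , 1351
Second differences: -22 , 14 , 98 , 230 , 410 , 638
Third differences: 36 , 84 , 132 , 180 , 228
Fourth differences: 48 , 48 , 48 , 48
Constant fourth difference = 48, so extend:
228 + 48 = 276;  638 + 276 = 914;  1351 + 914 = 2265;  2350 + 2265 = 4615

4615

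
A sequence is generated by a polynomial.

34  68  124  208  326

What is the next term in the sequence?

484

Δ: 34, 56, 84, 118
Δ²: 22, 28, 34
Δ³: 6, 6
Constant third difference = 6, so extend:
34 + 6 = 40;  118 + 40 = 158;  326 + 158 = 484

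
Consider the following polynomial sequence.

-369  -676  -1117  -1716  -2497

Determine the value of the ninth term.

-307 , -441 , -599 , -781
-134 , -158 , -182
-24 , -24
Constant third difference = -24, so extend:
-182 − 24 = -206;  -781 − 206 = -987;  -2497 − 987 = -3484
-206 − 24 = -230;  -987 − 230 = -1217;  -3484 − 1217 = -4701
-230 − 24 = -254;  -1217 − 254 = -1471;  -4701 − 1471 = -6172
-254 − 24 = -278;  -1471 − 278 = -1749;  -6172 − 1749 = -7921

-7921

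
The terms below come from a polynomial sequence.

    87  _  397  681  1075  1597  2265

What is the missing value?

205

Using the last 5 terms:
284, 394, 522, 668
110, 128, 146
18, 18
Constant third difference = 18.
Extend backward: 110 − 18 = 92;  284 − 92 = 192;  397 − 192 = 205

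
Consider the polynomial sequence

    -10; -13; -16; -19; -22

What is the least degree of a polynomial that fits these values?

1

-3, -3, -3, -3
The first differences are constant, so the polynomial has degree 1.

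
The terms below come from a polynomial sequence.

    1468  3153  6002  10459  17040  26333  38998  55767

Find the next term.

Δ: 1685, 2849, 4457, 6581, 9293, 12665, 16769
Δ²: 1164, 1608, 2124, 2712, 3372, 4104
Δ³: 444, 516, 588, 660, 732
Δ⁴: 72, 72, 72, 72
The fourth differences are constant (72).
732 + 72 = 804;  4104 + 804 = 4908;  16769 + 4908 = 21677;  55767 + 21677 = 77444

77444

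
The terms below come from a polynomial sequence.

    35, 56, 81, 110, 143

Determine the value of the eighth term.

266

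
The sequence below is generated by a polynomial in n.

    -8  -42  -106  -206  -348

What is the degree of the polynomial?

3

-34, -64, -100, -142
-30, -36, -42
-6, -6
The third differences are constant, so the polynomial has degree 3.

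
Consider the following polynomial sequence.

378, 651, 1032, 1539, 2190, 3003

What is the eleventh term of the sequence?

Δ: 273, 381, 507, 651, 813
Δ²: 108, 126, 144, 162
Δ³: 18, 18, 18
Constant third difference = 18, so extend:
162 + 18 = 180;  813 + 180 = 993;  3003 + 993 = 3996
180 + 18 = 198;  993 + 198 = 1191;  3996 + 1191 = 5187
198 + 18 = 216;  1191 + 216 = 1407;  5187 + 1407 = 6594
216 + 18 = 234;  1407 + 234 = 1641;  6594 + 1641 = 8235
234 + 18 = 252;  1641 + 252 = 1893;  8235 + 1893 = 10128

10128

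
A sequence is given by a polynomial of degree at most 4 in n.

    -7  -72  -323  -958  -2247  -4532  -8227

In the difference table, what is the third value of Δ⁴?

-72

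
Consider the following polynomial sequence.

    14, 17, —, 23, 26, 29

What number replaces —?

Using the last 3 terms:
Δ: 3, 3
Constant first difference = 3.
Extend backward: 23 − 3 = 20

20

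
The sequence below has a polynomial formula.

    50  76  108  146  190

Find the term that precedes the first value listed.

First differences: 26  32  38  44
Second differences: 6  6  6
The second differences are constant at 6.
Work back: 26 − 6 = 20;  50 − 20 = 30

30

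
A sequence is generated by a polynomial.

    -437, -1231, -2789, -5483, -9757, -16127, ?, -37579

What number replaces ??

Using the first 6 terms:
-794, -1558, -2694, -4274, -6370
-764, -1136, -1580, -2096
-372, -444, -516
-72, -72
Constant fourth difference = -72.
Extend forward: -516 − 72 = -588;  -2096 − 588 = -2684;  -6370 − 2684 = -9054;  -16127 − 9054 = -25181

-25181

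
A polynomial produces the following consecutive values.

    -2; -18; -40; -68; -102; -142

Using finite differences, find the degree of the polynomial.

-16, -22, -28, -34, -40
-6, -6, -6, -6
The second differences are constant, so the polynomial has degree 2.

2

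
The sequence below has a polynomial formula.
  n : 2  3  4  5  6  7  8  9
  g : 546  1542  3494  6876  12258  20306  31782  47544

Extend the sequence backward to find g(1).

128

996  1952  3382  5382  8048  11476  15762
956  1430  2000  2666  3428  4286
474  570  666  762  858
96  96  96  96
The fourth differences are constant at 96.
Work back: 474 − 96 = 378;  956 − 378 = 578;  996 − 578 = 418;  546 − 418 = 128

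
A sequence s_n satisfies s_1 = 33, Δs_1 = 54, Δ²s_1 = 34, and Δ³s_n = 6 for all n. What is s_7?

Build the table forward from the leading diagonal:
D3: 6  6  6  6  6  6  6
D2: 34  40  46  52  58  64  70
D1: 54  88  128  174  226  284  348
s: 33  87  175  303  477  703  987

987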